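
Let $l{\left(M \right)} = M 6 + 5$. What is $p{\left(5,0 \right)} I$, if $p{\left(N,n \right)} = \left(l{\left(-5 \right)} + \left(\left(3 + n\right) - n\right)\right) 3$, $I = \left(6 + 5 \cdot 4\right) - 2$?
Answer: $-1584$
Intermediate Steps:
$l{\left(M \right)} = 5 + 6 M$ ($l{\left(M \right)} = 6 M + 5 = 5 + 6 M$)
$I = 24$ ($I = \left(6 + 20\right) - 2 = 26 - 2 = 24$)
$p{\left(N,n \right)} = -66$ ($p{\left(N,n \right)} = \left(\left(5 + 6 \left(-5\right)\right) + \left(\left(3 + n\right) - n\right)\right) 3 = \left(\left(5 - 30\right) + 3\right) 3 = \left(-25 + 3\right) 3 = \left(-22\right) 3 = -66$)
$p{\left(5,0 \right)} I = \left(-66\right) 24 = -1584$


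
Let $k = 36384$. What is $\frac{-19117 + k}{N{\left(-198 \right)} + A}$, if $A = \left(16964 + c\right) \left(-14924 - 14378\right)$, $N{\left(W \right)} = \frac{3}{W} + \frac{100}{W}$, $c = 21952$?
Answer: $- \frac{3418866}{225782693239} \approx -1.5142 \cdot 10^{-5}$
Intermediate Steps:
$N{\left(W \right)} = \frac{103}{W}$
$A = -1140316632$ ($A = \left(16964 + 21952\right) \left(-14924 - 14378\right) = 38916 \left(-29302\right) = -1140316632$)
$\frac{-19117 + k}{N{\left(-198 \right)} + A} = \frac{-19117 + 36384}{\frac{103}{-198} - 1140316632} = \frac{17267}{103 \left(- \frac{1}{198}\right) - 1140316632} = \frac{17267}{- \frac{103}{198} - 1140316632} = \frac{17267}{- \frac{225782693239}{198}} = 17267 \left(- \frac{198}{225782693239}\right) = - \frac{3418866}{225782693239}$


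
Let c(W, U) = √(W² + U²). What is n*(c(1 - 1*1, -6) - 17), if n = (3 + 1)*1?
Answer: -44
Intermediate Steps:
n = 4 (n = 4*1 = 4)
c(W, U) = √(U² + W²)
n*(c(1 - 1*1, -6) - 17) = 4*(√((-6)² + (1 - 1*1)²) - 17) = 4*(√(36 + (1 - 1)²) - 17) = 4*(√(36 + 0²) - 17) = 4*(√(36 + 0) - 17) = 4*(√36 - 17) = 4*(6 - 17) = 4*(-11) = -44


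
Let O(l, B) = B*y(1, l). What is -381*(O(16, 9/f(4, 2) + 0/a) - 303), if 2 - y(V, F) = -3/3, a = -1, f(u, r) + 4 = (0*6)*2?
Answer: 472059/4 ≈ 1.1801e+5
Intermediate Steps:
f(u, r) = -4 (f(u, r) = -4 + (0*6)*2 = -4 + 0*2 = -4 + 0 = -4)
y(V, F) = 3 (y(V, F) = 2 - (-3)/3 = 2 - 1*(-1) = 2 + 1 = 3)
O(l, B) = 3*B (O(l, B) = B*3 = 3*B)
-381*(O(16, 9/f(4, 2) + 0/a) - 303) = -381*(3*(9/(-4) + 0/(-1)) - 303) = -381*(3*(9*(-¼) + 0*(-1)) - 303) = -381*(3*(-9/4 + 0) - 303) = -381*(3*(-9/4) - 303) = -381*(-27/4 - 303) = -381*(-1239/4) = 472059/4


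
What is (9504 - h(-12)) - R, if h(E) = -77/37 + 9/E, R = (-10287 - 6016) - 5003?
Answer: 4560299/148 ≈ 30813.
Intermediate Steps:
R = -21306 (R = -16303 - 5003 = -21306)
h(E) = -77/37 + 9/E (h(E) = -77*1/37 + 9/E = -77/37 + 9/E)
(9504 - h(-12)) - R = (9504 - (-77/37 + 9/(-12))) - 1*(-21306) = (9504 - (-77/37 + 9*(-1/12))) + 21306 = (9504 - (-77/37 - ¾)) + 21306 = (9504 - 1*(-419/148)) + 21306 = (9504 + 419/148) + 21306 = 1407011/148 + 21306 = 4560299/148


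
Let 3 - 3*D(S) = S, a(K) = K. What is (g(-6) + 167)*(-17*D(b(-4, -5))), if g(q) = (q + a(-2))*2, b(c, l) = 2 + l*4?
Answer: -17969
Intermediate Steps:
b(c, l) = 2 + 4*l
D(S) = 1 - S/3
g(q) = -4 + 2*q (g(q) = (q - 2)*2 = (-2 + q)*2 = -4 + 2*q)
(g(-6) + 167)*(-17*D(b(-4, -5))) = ((-4 + 2*(-6)) + 167)*(-17*(1 - (2 + 4*(-5))/3)) = ((-4 - 12) + 167)*(-17*(1 - (2 - 20)/3)) = (-16 + 167)*(-17*(1 - ⅓*(-18))) = 151*(-17*(1 + 6)) = 151*(-17*7) = 151*(-119) = -17969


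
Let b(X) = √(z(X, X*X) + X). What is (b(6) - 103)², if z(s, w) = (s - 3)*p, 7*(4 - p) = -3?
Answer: 74398/7 - 618*√105/7 ≈ 9723.6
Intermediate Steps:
p = 31/7 (p = 4 - ⅐*(-3) = 4 + 3/7 = 31/7 ≈ 4.4286)
z(s, w) = -93/7 + 31*s/7 (z(s, w) = (s - 3)*(31/7) = (-3 + s)*(31/7) = -93/7 + 31*s/7)
b(X) = √(-93/7 + 38*X/7) (b(X) = √((-93/7 + 31*X/7) + X) = √(-93/7 + 38*X/7))
(b(6) - 103)² = (√(-651 + 266*6)/7 - 103)² = (√(-651 + 1596)/7 - 103)² = (√945/7 - 103)² = ((3*√105)/7 - 103)² = (3*√105/7 - 103)² = (-103 + 3*√105/7)²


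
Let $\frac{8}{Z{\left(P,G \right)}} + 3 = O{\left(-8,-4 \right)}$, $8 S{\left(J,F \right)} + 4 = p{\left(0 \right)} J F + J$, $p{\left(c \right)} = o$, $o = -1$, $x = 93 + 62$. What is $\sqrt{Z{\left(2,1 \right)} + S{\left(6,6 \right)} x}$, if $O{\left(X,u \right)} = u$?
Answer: $\frac{3 i \sqrt{14371}}{14} \approx 25.688 i$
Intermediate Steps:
$x = 155$
$p{\left(c \right)} = -1$
$S{\left(J,F \right)} = - \frac{1}{2} + \frac{J}{8} - \frac{F J}{8}$ ($S{\left(J,F \right)} = - \frac{1}{2} + \frac{- J F + J}{8} = - \frac{1}{2} + \frac{- F J + J}{8} = - \frac{1}{2} + \frac{J - F J}{8} = - \frac{1}{2} - \left(- \frac{J}{8} + \frac{F J}{8}\right) = - \frac{1}{2} + \frac{J}{8} - \frac{F J}{8}$)
$Z{\left(P,G \right)} = - \frac{8}{7}$ ($Z{\left(P,G \right)} = \frac{8}{-3 - 4} = \frac{8}{-7} = 8 \left(- \frac{1}{7}\right) = - \frac{8}{7}$)
$\sqrt{Z{\left(2,1 \right)} + S{\left(6,6 \right)} x} = \sqrt{- \frac{8}{7} + \left(- \frac{1}{2} + \frac{1}{8} \cdot 6 - \frac{3}{4} \cdot 6\right) 155} = \sqrt{- \frac{8}{7} + \left(- \frac{1}{2} + \frac{3}{4} - \frac{9}{2}\right) 155} = \sqrt{- \frac{8}{7} - \frac{2635}{4}} = \sqrt{- \frac{18477}{28}} = \frac{3 i \sqrt{14371}}{14}$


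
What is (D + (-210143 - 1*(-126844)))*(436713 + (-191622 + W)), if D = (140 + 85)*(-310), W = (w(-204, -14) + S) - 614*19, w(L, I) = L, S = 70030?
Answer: -46412262299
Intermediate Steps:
W = 58160 (W = (-204 + 70030) - 614*19 = 69826 - 11666 = 58160)
D = -69750 (D = 225*(-310) = -69750)
(D + (-210143 - 1*(-126844)))*(436713 + (-191622 + W)) = (-69750 + (-210143 - 1*(-126844)))*(436713 + (-191622 + 58160)) = (-69750 + (-210143 + 126844))*(436713 - 133462) = (-69750 - 83299)*303251 = -153049*303251 = -46412262299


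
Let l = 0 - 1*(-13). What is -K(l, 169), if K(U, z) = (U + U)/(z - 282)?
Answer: 26/113 ≈ 0.23009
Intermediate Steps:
l = 13 (l = 0 + 13 = 13)
K(U, z) = 2*U/(-282 + z) (K(U, z) = (2*U)/(-282 + z) = 2*U/(-282 + z))
-K(l, 169) = -2*13/(-282 + 169) = -2*13/(-113) = -2*13*(-1)/113 = -1*(-26/113) = 26/113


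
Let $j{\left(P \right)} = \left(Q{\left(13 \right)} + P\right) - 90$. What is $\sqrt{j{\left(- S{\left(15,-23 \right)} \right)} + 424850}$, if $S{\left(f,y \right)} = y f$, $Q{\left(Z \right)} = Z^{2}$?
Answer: $\sqrt{425274} \approx 652.13$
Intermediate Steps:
$S{\left(f,y \right)} = f y$
$j{\left(P \right)} = 79 + P$ ($j{\left(P \right)} = \left(13^{2} + P\right) - 90 = \left(169 + P\right) - 90 = 79 + P$)
$\sqrt{j{\left(- S{\left(15,-23 \right)} \right)} + 424850} = \sqrt{\left(79 - 15 \left(-23\right)\right) + 424850} = \sqrt{\left(79 - -345\right) + 424850} = \sqrt{\left(79 + 345\right) + 424850} = \sqrt{424 + 424850} = \sqrt{425274}$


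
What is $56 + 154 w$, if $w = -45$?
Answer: $-6874$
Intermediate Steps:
$56 + 154 w = 56 + 154 \left(-45\right) = 56 - 6930 = -6874$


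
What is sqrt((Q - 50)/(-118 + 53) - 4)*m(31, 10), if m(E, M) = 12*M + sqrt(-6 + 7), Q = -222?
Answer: 242*sqrt(195)/65 ≈ 51.990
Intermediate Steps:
m(E, M) = 1 + 12*M (m(E, M) = 12*M + sqrt(1) = 12*M + 1 = 1 + 12*M)
sqrt((Q - 50)/(-118 + 53) - 4)*m(31, 10) = sqrt((-222 - 50)/(-118 + 53) - 4)*(1 + 12*10) = sqrt(-272/(-65) - 4)*(1 + 120) = sqrt(-272*(-1/65) - 4)*121 = sqrt(272/65 - 4)*121 = sqrt(12/65)*121 = (2*sqrt(195)/65)*121 = 242*sqrt(195)/65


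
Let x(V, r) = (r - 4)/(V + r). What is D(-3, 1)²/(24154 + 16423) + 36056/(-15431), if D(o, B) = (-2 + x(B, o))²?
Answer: -23407459081/10018298992 ≈ -2.3365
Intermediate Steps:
x(V, r) = (-4 + r)/(V + r)
D(o, B) = (-2 + (-4 + o)/(B + o))²
D(-3, 1)²/(24154 + 16423) + 36056/(-15431) = ((4 - 3 + 2*1)²/(1 - 3)²)²/(24154 + 16423) + 36056/(-15431) = ((4 - 3 + 2)²/(-2)²)²/40577 + 36056*(-1/15431) = ((¼)*3²)²*(1/40577) - 36056/15431 = ((¼)*9)²*(1/40577) - 36056/15431 = (9/4)²*(1/40577) - 36056/15431 = (81/16)*(1/40577) - 36056/15431 = 81/649232 - 36056/15431 = -23407459081/10018298992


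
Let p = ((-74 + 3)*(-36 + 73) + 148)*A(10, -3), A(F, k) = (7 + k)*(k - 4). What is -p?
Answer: -69412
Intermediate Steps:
A(F, k) = (-4 + k)*(7 + k) (A(F, k) = (7 + k)*(-4 + k) = (-4 + k)*(7 + k))
p = 69412 (p = ((-74 + 3)*(-36 + 73) + 148)*(-28 + (-3)² + 3*(-3)) = (-71*37 + 148)*(-28 + 9 - 9) = (-2627 + 148)*(-28) = -2479*(-28) = 69412)
-p = -1*69412 = -69412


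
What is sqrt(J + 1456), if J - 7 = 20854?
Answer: sqrt(22317) ≈ 149.39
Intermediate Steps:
J = 20861 (J = 7 + 20854 = 20861)
sqrt(J + 1456) = sqrt(20861 + 1456) = sqrt(22317)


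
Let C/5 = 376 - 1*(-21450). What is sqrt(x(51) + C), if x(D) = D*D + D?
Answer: sqrt(111782) ≈ 334.34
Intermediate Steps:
C = 109130 (C = 5*(376 - 1*(-21450)) = 5*(376 + 21450) = 5*21826 = 109130)
x(D) = D + D**2 (x(D) = D**2 + D = D + D**2)
sqrt(x(51) + C) = sqrt(51*(1 + 51) + 109130) = sqrt(51*52 + 109130) = sqrt(2652 + 109130) = sqrt(111782)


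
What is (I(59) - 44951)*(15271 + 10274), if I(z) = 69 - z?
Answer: -1148017845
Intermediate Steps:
(I(59) - 44951)*(15271 + 10274) = ((69 - 1*59) - 44951)*(15271 + 10274) = ((69 - 59) - 44951)*25545 = (10 - 44951)*25545 = -44941*25545 = -1148017845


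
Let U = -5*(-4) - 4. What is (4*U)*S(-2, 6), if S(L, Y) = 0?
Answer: 0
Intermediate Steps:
U = 16 (U = 20 - 4 = 16)
(4*U)*S(-2, 6) = (4*16)*0 = 64*0 = 0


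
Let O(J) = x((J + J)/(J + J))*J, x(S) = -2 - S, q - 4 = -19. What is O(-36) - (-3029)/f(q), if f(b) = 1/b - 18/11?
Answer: -469437/281 ≈ -1670.6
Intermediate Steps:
q = -15 (q = 4 - 19 = -15)
f(b) = -18/11 + 1/b (f(b) = 1/b - 18*1/11 = 1/b - 18/11 = -18/11 + 1/b)
O(J) = -3*J (O(J) = (-2 - (J + J)/(J + J))*J = (-2 - 2*J/(2*J))*J = (-2 - 2*J*1/(2*J))*J = (-2 - 1*1)*J = (-2 - 1)*J = -3*J)
O(-36) - (-3029)/f(q) = -3*(-36) - (-3029)/(-18/11 + 1/(-15)) = 108 - (-3029)/(-18/11 - 1/15) = 108 - (-3029)/(-281/165) = 108 - (-3029)*(-165)/281 = 108 - 1*499785/281 = 108 - 499785/281 = -469437/281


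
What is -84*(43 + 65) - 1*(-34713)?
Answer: 25641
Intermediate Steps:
-84*(43 + 65) - 1*(-34713) = -84*108 + 34713 = -9072 + 34713 = 25641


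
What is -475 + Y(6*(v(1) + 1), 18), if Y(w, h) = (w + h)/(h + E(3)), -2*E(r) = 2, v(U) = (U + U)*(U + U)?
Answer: -8027/17 ≈ -472.18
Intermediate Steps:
v(U) = 4*U² (v(U) = (2*U)*(2*U) = 4*U²)
E(r) = -1 (E(r) = -½*2 = -1)
Y(w, h) = (h + w)/(-1 + h) (Y(w, h) = (w + h)/(h - 1) = (h + w)/(-1 + h))
-475 + Y(6*(v(1) + 1), 18) = -475 + (18 + 6*(4*1² + 1))/(-1 + 18) = -475 + (18 + 6*(4*1 + 1))/17 = -475 + (18 + 6*(4 + 1))/17 = -475 + (18 + 6*5)/17 = -475 + (18 + 30)/17 = -475 + (1/17)*48 = -475 + 48/17 = -8027/17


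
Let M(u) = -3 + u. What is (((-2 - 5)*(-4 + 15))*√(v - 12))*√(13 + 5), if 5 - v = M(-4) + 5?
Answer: -231*I*√10 ≈ -730.49*I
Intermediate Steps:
v = 7 (v = 5 - ((-3 - 4) + 5) = 5 - (-7 + 5) = 5 - 1*(-2) = 5 + 2 = 7)
(((-2 - 5)*(-4 + 15))*√(v - 12))*√(13 + 5) = (((-2 - 5)*(-4 + 15))*√(7 - 12))*√(13 + 5) = ((-7*11)*√(-5))*√18 = (-77*I*√5)*(3*√2) = -231*I*√10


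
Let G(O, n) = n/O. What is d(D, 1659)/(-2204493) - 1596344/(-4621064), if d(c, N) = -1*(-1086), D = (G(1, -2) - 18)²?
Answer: 146421279087/424462635023 ≈ 0.34496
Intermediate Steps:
D = 400 (D = (-2/1 - 18)² = (-2*1 - 18)² = (-2 - 18)² = (-20)² = 400)
d(c, N) = 1086
d(D, 1659)/(-2204493) - 1596344/(-4621064) = 1086/(-2204493) - 1596344/(-4621064) = 1086*(-1/2204493) - 1596344*(-1/4621064) = -362/734831 + 199543/577633 = 146421279087/424462635023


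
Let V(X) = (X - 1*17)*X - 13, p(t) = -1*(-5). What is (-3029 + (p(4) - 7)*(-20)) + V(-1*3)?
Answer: -2942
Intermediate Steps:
p(t) = 5
V(X) = -13 + X*(-17 + X) (V(X) = (X - 17)*X - 13 = (-17 + X)*X - 13 = X*(-17 + X) - 13 = -13 + X*(-17 + X))
(-3029 + (p(4) - 7)*(-20)) + V(-1*3) = (-3029 + (5 - 7)*(-20)) + (-13 + (-1*3)**2 - (-17)*3) = (-3029 - 2*(-20)) + (-13 + (-3)**2 - 17*(-3)) = (-3029 + 40) + (-13 + 9 + 51) = -2989 + 47 = -2942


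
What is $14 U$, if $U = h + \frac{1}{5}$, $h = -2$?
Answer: $- \frac{126}{5} \approx -25.2$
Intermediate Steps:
$U = - \frac{9}{5}$ ($U = -2 + \frac{1}{5} = - \frac{9}{5} \approx -1.8$)
$14 U = 14 \left(- \frac{9}{5}\right) = - \frac{126}{5}$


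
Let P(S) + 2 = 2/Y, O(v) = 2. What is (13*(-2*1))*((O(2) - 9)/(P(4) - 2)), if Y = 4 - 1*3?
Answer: -91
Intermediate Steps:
Y = 1 (Y = 4 - 3 = 1)
P(S) = 0 (P(S) = -2 + 2/1 = -2 + 2*1 = -2 + 2 = 0)
(13*(-2*1))*((O(2) - 9)/(P(4) - 2)) = (13*(-2*1))*((2 - 9)/(0 - 2)) = (13*(-2))*(-7/(-2)) = -(-182)*(-1)/2 = -26*7/2 = -91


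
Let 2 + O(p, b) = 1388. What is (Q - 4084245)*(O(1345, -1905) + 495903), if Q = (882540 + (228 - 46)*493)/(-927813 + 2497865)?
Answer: -1594426903321238493/785026 ≈ -2.0310e+12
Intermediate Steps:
O(p, b) = 1386 (O(p, b) = -2 + 1388 = 1386)
Q = 486133/785026 (Q = (882540 + 182*493)/1570052 = (882540 + 89726)*(1/1570052) = 972266*(1/1570052) = 486133/785026 ≈ 0.61926)
(Q - 4084245)*(O(1345, -1905) + 495903) = (486133/785026 - 4084245)*(1386 + 495903) = -3206238029237/785026*497289 = -1594426903321238493/785026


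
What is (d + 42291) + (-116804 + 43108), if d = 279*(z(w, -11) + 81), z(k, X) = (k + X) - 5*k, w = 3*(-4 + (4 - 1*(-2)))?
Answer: -18571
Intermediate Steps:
w = 6 (w = 3*(-4 + (4 + 2)) = 3*(-4 + 6) = 3*2 = 6)
z(k, X) = X - 4*k (z(k, X) = (X + k) - 5*k = X - 4*k)
d = 12834 (d = 279*((-11 - 4*6) + 81) = 279*((-11 - 24) + 81) = 279*(-35 + 81) = 279*46 = 12834)
(d + 42291) + (-116804 + 43108) = (12834 + 42291) + (-116804 + 43108) = 55125 - 73696 = -18571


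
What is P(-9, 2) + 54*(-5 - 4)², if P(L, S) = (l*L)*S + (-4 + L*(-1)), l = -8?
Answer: 4523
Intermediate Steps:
P(L, S) = -4 - L - 8*L*S (P(L, S) = (-8*L)*S + (-4 + L*(-1)) = -8*L*S + (-4 - L) = -4 - L - 8*L*S)
P(-9, 2) + 54*(-5 - 4)² = (-4 - 1*(-9) - 8*(-9)*2) + 54*(-5 - 4)² = (-4 + 9 + 144) + 54*(-9)² = 149 + 54*81 = 149 + 4374 = 4523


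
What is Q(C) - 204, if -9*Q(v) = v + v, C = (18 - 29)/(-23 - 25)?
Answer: -44075/216 ≈ -204.05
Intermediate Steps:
C = 11/48 (C = -11/(-48) = -11*(-1/48) = 11/48 ≈ 0.22917)
Q(v) = -2*v/9 (Q(v) = -(v + v)/9 = -2*v/9)
Q(C) - 204 = -2/9*11/48 - 204 = -11/216 - 204 = -44075/216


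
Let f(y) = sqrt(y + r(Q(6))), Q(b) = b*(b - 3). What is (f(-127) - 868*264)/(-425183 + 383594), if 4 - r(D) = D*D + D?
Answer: 76384/13863 - I*sqrt(465)/41589 ≈ 5.5099 - 0.0005185*I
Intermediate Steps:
Q(b) = b*(-3 + b)
r(D) = 4 - D - D**2 (r(D) = 4 - (D*D + D) = 4 - (D**2 + D) = 4 - (D + D**2) = 4 + (-D - D**2) = 4 - D - D**2)
f(y) = sqrt(-338 + y) (f(y) = sqrt(y + (4 - 6*(-3 + 6) - (6*(-3 + 6))**2)) = sqrt(y + (4 - 6*3 - (6*3)**2)) = sqrt(y + (4 - 1*18 - 1*18**2)) = sqrt(y + (4 - 18 - 1*324)) = sqrt(y + (4 - 18 - 324)) = sqrt(y - 338) = sqrt(-338 + y))
(f(-127) - 868*264)/(-425183 + 383594) = (sqrt(-338 - 127) - 868*264)/(-425183 + 383594) = (sqrt(-465) - 229152)/(-41589) = (I*sqrt(465) - 229152)*(-1/41589) = (-229152 + I*sqrt(465))*(-1/41589) = 76384/13863 - I*sqrt(465)/41589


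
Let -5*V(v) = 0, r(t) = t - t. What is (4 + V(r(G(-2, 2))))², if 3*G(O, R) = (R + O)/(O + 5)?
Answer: 16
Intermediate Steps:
G(O, R) = (O + R)/(3*(5 + O)) (G(O, R) = ((R + O)/(O + 5))/3 = ((O + R)/(5 + O))/3 = (O + R)/(3*(5 + O)))
r(t) = 0
V(v) = 0 (V(v) = -⅕*0 = 0)
(4 + V(r(G(-2, 2))))² = (4 + 0)² = 4² = 16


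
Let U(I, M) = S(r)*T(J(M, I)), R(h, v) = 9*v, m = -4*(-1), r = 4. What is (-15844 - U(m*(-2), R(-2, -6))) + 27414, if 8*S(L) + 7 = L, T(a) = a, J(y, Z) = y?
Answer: 46199/4 ≈ 11550.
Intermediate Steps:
S(L) = -7/8 + L/8
m = 4
U(I, M) = -3*M/8 (U(I, M) = (-7/8 + (1/8)*4)*M = (-7/8 + 1/2)*M = -3*M/8)
(-15844 - U(m*(-2), R(-2, -6))) + 27414 = (-15844 - (-3)*9*(-6)/8) + 27414 = (-15844 - (-3)*(-54)/8) + 27414 = (-15844 - 1*81/4) + 27414 = (-15844 - 81/4) + 27414 = -63457/4 + 27414 = 46199/4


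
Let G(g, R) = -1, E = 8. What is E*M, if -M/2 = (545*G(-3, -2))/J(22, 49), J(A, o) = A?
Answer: 4360/11 ≈ 396.36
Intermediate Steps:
M = 545/11 (M = -2*545*(-1)/22 = -(-1090)/22 = -2*(-545/22) = 545/11 ≈ 49.545)
E*M = 8*(545/11) = 4360/11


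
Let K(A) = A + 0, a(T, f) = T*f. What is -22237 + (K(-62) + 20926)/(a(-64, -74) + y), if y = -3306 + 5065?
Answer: -144408451/6495 ≈ -22234.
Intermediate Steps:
y = 1759
K(A) = A
-22237 + (K(-62) + 20926)/(a(-64, -74) + y) = -22237 + (-62 + 20926)/(-64*(-74) + 1759) = -22237 + 20864/(4736 + 1759) = -22237 + 20864/6495 = -144408451/6495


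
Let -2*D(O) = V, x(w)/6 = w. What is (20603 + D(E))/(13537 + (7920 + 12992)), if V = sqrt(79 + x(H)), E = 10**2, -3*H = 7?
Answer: 20603/34449 - sqrt(65)/68898 ≈ 0.59796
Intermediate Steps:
H = -7/3 (H = -1/3*7 = -7/3 ≈ -2.3333)
x(w) = 6*w
E = 100
V = sqrt(65) (V = sqrt(79 + 6*(-7/3)) = sqrt(79 - 14) = sqrt(65) ≈ 8.0623)
D(O) = -sqrt(65)/2
(20603 + D(E))/(13537 + (7920 + 12992)) = (20603 - sqrt(65)/2)/(13537 + (7920 + 12992)) = (20603 - sqrt(65)/2)/(13537 + 20912) = (20603 - sqrt(65)/2)/34449 = (20603 - sqrt(65)/2)*(1/34449) = 20603/34449 - sqrt(65)/68898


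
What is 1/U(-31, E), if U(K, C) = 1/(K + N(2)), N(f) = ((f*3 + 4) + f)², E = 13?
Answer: 113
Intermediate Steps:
N(f) = (4 + 4*f)² (N(f) = ((3*f + 4) + f)² = ((4 + 3*f) + f)² = (4 + 4*f)²)
U(K, C) = 1/(144 + K) (U(K, C) = 1/(K + 16*(1 + 2)²) = 1/(K + 16*3²) = 1/(K + 16*9) = 1/(K + 144) = 1/(144 + K))
1/U(-31, E) = 1/(1/(144 - 31)) = 1/(1/113) = 113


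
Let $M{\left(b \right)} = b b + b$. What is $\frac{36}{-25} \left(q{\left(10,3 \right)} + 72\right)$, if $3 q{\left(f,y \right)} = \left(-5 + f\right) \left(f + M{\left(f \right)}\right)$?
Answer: $- \frac{9792}{25} \approx -391.68$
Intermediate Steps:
$M{\left(b \right)} = b + b^{2}$ ($M{\left(b \right)} = b^{2} + b = b + b^{2}$)
$q{\left(f,y \right)} = \frac{\left(-5 + f\right) \left(f + f \left(1 + f\right)\right)}{3}$
$\frac{36}{-25} \left(q{\left(10,3 \right)} + 72\right) = \frac{36}{-25} \left(\frac{1}{3} \cdot 10 \left(-10 + 10^{2} - 30\right) + 72\right) = 36 \left(- \frac{1}{25}\right) \left(\frac{1}{3} \cdot 10 \left(-10 + 100 - 30\right) + 72\right) = - \frac{36 \left(\frac{1}{3} \cdot 10 \cdot 60 + 72\right)}{25} = - \frac{36 \left(200 + 72\right)}{25} = \left(- \frac{36}{25}\right) 272 = - \frac{9792}{25}$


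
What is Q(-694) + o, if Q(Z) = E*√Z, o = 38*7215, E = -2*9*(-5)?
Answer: 274170 + 90*I*√694 ≈ 2.7417e+5 + 2370.9*I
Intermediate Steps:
E = 90 (E = -18*(-5) = 90)
o = 274170
Q(Z) = 90*√Z
Q(-694) + o = 90*√(-694) + 274170 = 90*(I*√694) + 274170 = 90*I*√694 + 274170 = 274170 + 90*I*√694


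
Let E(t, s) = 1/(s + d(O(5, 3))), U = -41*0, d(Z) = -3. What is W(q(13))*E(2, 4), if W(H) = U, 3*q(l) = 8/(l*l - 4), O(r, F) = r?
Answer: 0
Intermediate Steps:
q(l) = 8/(3*(-4 + l**2)) (q(l) = (8/(l*l - 4))/3 = (8/(l**2 - 4))/3 = (8/(-4 + l**2))/3 = 8/(3*(-4 + l**2)))
U = 0
E(t, s) = 1/(-3 + s) (E(t, s) = 1/(s - 3) = 1/(-3 + s))
W(H) = 0
W(q(13))*E(2, 4) = 0/(-3 + 4) = 0/1 = 0*1 = 0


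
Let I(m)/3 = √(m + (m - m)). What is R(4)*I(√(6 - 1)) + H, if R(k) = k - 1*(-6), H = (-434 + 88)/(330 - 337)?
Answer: 346/7 + 30*5^(¼) ≈ 94.289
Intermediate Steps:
H = 346/7 (H = -346/(-7) = -346*(-⅐) = 346/7 ≈ 49.429)
I(m) = 3*√m (I(m) = 3*√(m + (m - m)) = 3*√(m + 0) = 3*√m)
R(k) = 6 + k (R(k) = k + 6 = 6 + k)
R(4)*I(√(6 - 1)) + H = (6 + 4)*(3*√(√(6 - 1))) + 346/7 = 10*(3*√(√5)) + 346/7 = 10*(3*5^(¼)) + 346/7 = 30*5^(¼) + 346/7 = 346/7 + 30*5^(¼)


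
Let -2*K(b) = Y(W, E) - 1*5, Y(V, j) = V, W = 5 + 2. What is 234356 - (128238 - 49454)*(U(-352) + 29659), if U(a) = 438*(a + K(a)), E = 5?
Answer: 9844689076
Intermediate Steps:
W = 7
K(b) = -1 (K(b) = -(7 - 1*5)/2 = -(7 - 5)/2 = -½*2 = -1)
U(a) = -438 + 438*a (U(a) = 438*(a - 1) = 438*(-1 + a) = -438 + 438*a)
234356 - (128238 - 49454)*(U(-352) + 29659) = 234356 - (128238 - 49454)*((-438 + 438*(-352)) + 29659) = 234356 - 78784*((-438 - 154176) + 29659) = 234356 - 78784*(-154614 + 29659) = 234356 - 78784*(-124955) = 234356 - 1*(-9844454720) = 234356 + 9844454720 = 9844689076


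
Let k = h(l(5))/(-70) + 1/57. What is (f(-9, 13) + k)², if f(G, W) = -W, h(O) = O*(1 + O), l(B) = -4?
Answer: 688642564/3980025 ≈ 173.02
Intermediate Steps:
k = -307/1995 (k = -4*(1 - 4)/(-70) + 1/57 = -4*(-3)*(-1/70) + 1*(1/57) = 12*(-1/70) + 1/57 = -6/35 + 1/57 = -307/1995 ≈ -0.15388)
(f(-9, 13) + k)² = (-1*13 - 307/1995)² = (-13 - 307/1995)² = (-26242/1995)² = 688642564/3980025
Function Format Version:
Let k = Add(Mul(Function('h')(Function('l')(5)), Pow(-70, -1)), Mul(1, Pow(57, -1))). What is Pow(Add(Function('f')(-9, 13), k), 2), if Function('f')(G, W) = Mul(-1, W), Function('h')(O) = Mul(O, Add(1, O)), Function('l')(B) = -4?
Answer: Rational(688642564, 3980025) ≈ 173.02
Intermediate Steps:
k = Rational(-307, 1995) (k = Add(Mul(Mul(-4, Add(1, -4)), Pow(-70, -1)), Mul(1, Pow(57, -1))) = Add(Mul(Mul(-4, -3), Rational(-1, 70)), Mul(1, Rational(1, 57))) = Add(Mul(12, Rational(-1, 70)), Rational(1, 57)) = Add(Rational(-6, 35), Rational(1, 57)) = Rational(-307, 1995) ≈ -0.15388)
Pow(Add(Function('f')(-9, 13), k), 2) = Pow(Add(Mul(-1, 13), Rational(-307, 1995)), 2) = Pow(Add(-13, Rational(-307, 1995)), 2) = Pow(Rational(-26242, 1995), 2) = Rational(688642564, 3980025)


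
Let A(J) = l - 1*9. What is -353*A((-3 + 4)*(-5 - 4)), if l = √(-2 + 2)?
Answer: 3177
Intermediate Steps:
l = 0 (l = √0 = 0)
A(J) = -9 (A(J) = 0 - 1*9 = 0 - 9 = -9)
-353*A((-3 + 4)*(-5 - 4)) = -353*(-9) = 3177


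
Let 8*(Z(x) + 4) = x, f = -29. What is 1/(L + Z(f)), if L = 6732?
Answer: 8/53795 ≈ 0.00014871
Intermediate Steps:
Z(x) = -4 + x/8
1/(L + Z(f)) = 1/(6732 + (-4 + (⅛)*(-29))) = 1/(6732 + (-4 - 29/8)) = 1/(6732 - 61/8) = 1/(53795/8) = 8/53795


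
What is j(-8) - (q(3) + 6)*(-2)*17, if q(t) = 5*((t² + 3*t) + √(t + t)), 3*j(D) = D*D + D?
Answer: 9848/3 + 170*√6 ≈ 3699.1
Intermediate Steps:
j(D) = D/3 + D²/3 (j(D) = (D*D + D)/3 = (D² + D)/3 = (D + D²)/3 = D/3 + D²/3)
q(t) = 5*t² + 15*t + 5*√2*√t (q(t) = 5*((t² + 3*t) + √(2*t)) = 5*((t² + 3*t) + √2*√t) = 5*(t² + 3*t + √2*√t) = 5*t² + 15*t + 5*√2*√t)
j(-8) - (q(3) + 6)*(-2)*17 = (⅓)*(-8)*(1 - 8) - ((5*3² + 15*3 + 5*√2*√3) + 6)*(-2)*17 = (⅓)*(-8)*(-7) - ((5*9 + 45 + 5*√6) + 6)*(-2)*17 = 56/3 - ((45 + 45 + 5*√6) + 6)*(-2)*17 = 56/3 - ((90 + 5*√6) + 6)*(-2)*17 = 56/3 - (96 + 5*√6)*(-2)*17 = 56/3 - (-192 - 10*√6)*17 = 56/3 - (-3264 - 170*√6) = 56/3 + (3264 + 170*√6) = 9848/3 + 170*√6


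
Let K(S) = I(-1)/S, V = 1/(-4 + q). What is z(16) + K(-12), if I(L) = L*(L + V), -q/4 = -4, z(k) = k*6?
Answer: 13813/144 ≈ 95.924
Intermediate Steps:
z(k) = 6*k
q = 16 (q = -4*(-4) = 16)
V = 1/12 (V = 1/(-4 + 16) = 1/12 ≈ 0.083333)
I(L) = L*(1/12 + L) (I(L) = L*(L + 1/12) = L*(1/12 + L))
K(S) = 11/(12*S) (K(S) = (-(1/12 - 1))/S = (-1*(-11/12))/S = 11/(12*S))
z(16) + K(-12) = 6*16 + (11/12)/(-12) = 96 + (11/12)*(-1/12) = 96 - 11/144 = 13813/144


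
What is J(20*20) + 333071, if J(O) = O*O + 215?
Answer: 493286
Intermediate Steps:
J(O) = 215 + O² (J(O) = O² + 215 = 215 + O²)
J(20*20) + 333071 = (215 + (20*20)²) + 333071 = (215 + 400²) + 333071 = (215 + 160000) + 333071 = 160215 + 333071 = 493286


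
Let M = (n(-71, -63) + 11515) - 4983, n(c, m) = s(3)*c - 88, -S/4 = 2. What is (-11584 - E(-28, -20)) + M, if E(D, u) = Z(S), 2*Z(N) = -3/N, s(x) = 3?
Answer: -85651/16 ≈ -5353.2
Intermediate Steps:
S = -8 (S = -4*2 = -8)
n(c, m) = -88 + 3*c (n(c, m) = 3*c - 88 = -88 + 3*c)
Z(N) = -3/(2*N) (Z(N) = (-3/N)/2 = -3/(2*N))
E(D, u) = 3/16 (E(D, u) = -3/2/(-8) = -3/2*(-⅛) = 3/16)
M = 6231 (M = ((-88 + 3*(-71)) + 11515) - 4983 = ((-88 - 213) + 11515) - 4983 = (-301 + 11515) - 4983 = 11214 - 4983 = 6231)
(-11584 - E(-28, -20)) + M = (-11584 - 1*3/16) + 6231 = (-11584 - 3/16) + 6231 = -185347/16 + 6231 = -85651/16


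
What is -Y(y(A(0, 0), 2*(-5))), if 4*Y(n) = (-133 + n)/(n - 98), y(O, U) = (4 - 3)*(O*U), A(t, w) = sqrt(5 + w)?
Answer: -6267/18208 + 175*sqrt(5)/18208 ≈ -0.32270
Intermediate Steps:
y(O, U) = O*U (y(O, U) = 1*(O*U) = O*U)
Y(n) = (-133 + n)/(4*(-98 + n)) (Y(n) = ((-133 + n)/(n - 98))/4 = ((-133 + n)/(-98 + n))/4 = (-133 + n)/(4*(-98 + n)))
-Y(y(A(0, 0), 2*(-5))) = -(-133 + sqrt(5 + 0)*(2*(-5)))/(4*(-98 + sqrt(5 + 0)*(2*(-5)))) = -(-133 + sqrt(5)*(-10))/(4*(-98 + sqrt(5)*(-10))) = -(-133 - 10*sqrt(5))/(4*(-98 - 10*sqrt(5)))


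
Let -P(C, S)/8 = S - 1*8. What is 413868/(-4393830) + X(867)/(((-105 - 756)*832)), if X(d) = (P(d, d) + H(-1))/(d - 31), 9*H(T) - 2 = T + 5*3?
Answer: -948302506927/10068880741920 ≈ -0.094182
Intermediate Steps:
P(C, S) = 64 - 8*S (P(C, S) = -8*(S - 1*8) = -8*(S - 8) = -8*(-8 + S) = 64 - 8*S)
H(T) = 17/9 + T/9 (H(T) = 2/9 + (T + 5*3)/9 = 2/9 + (T + 15)/9 = 2/9 + (15 + T)/9 = 2/9 + (5/3 + T/9) = 17/9 + T/9)
X(d) = (592/9 - 8*d)/(-31 + d) (X(d) = ((64 - 8*d) + (17/9 + (⅑)*(-1)))/(d - 31) = ((64 - 8*d) + (17/9 - ⅑))/(-31 + d) = ((64 - 8*d) + 16/9)/(-31 + d) = (592/9 - 8*d)/(-31 + d))
413868/(-4393830) + X(867)/(((-105 - 756)*832)) = 413868/(-4393830) + (8*(74 - 9*867)/(9*(-31 + 867)))/(((-105 - 756)*832)) = 413868*(-1/4393830) + ((8/9)*(74 - 7803)/836)/((-861*832)) = -9854/104615 + ((8/9)*(1/836)*(-7729))/(-716352) = -9854/104615 - 15458/1881*(-1/716352) = -9854/104615 + 7729/673729056 = -948302506927/10068880741920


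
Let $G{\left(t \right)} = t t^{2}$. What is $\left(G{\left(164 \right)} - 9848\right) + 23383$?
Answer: $4424479$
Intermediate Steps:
$G{\left(t \right)} = t^{3}$
$\left(G{\left(164 \right)} - 9848\right) + 23383 = \left(164^{3} - 9848\right) + 23383 = \left(4410944 - 9848\right) + 23383 = 4401096 + 23383 = 4424479$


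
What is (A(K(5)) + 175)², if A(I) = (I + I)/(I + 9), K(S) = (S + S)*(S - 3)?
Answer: 26163225/841 ≈ 31110.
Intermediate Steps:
K(S) = 2*S*(-3 + S) (K(S) = (2*S)*(-3 + S) = 2*S*(-3 + S))
A(I) = 2*I/(9 + I) (A(I) = (2*I)/(9 + I) = 2*I/(9 + I))
(A(K(5)) + 175)² = (2*(2*5*(-3 + 5))/(9 + 2*5*(-3 + 5)) + 175)² = (2*(2*5*2)/(9 + 2*5*2) + 175)² = (2*20/(9 + 20) + 175)² = (2*20/29 + 175)² = (2*20*(1/29) + 175)² = (40/29 + 175)² = (5115/29)² = 26163225/841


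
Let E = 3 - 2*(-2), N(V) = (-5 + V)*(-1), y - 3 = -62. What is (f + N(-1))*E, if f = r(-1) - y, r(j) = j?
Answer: 448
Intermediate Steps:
y = -59 (y = 3 - 62 = -59)
N(V) = 5 - V
E = 7 (E = 3 + 4 = 7)
f = 58 (f = -1 - 1*(-59) = -1 + 59 = 58)
(f + N(-1))*E = (58 + (5 - 1*(-1)))*7 = (58 + (5 + 1))*7 = (58 + 6)*7 = 64*7 = 448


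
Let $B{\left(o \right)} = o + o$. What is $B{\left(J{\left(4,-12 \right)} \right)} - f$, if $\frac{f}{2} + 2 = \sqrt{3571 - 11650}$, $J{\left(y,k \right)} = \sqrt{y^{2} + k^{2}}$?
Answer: $4 + 8 \sqrt{10} - 2 i \sqrt{8079} \approx 29.298 - 179.77 i$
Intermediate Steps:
$J{\left(y,k \right)} = \sqrt{k^{2} + y^{2}}$
$B{\left(o \right)} = 2 o$
$f = -4 + 2 i \sqrt{8079}$ ($f = -4 + 2 \sqrt{3571 - 11650} = -4 + 2 \sqrt{-8079} = -4 + 2 i \sqrt{8079} \approx -4.0 + 179.77 i$)
$B{\left(J{\left(4,-12 \right)} \right)} - f = 2 \sqrt{\left(-12\right)^{2} + 4^{2}} - \left(-4 + 2 i \sqrt{8079}\right) = 2 \sqrt{144 + 16} + \left(4 - 2 i \sqrt{8079}\right) = 2 \sqrt{160} + \left(4 - 2 i \sqrt{8079}\right) = 2 \cdot 4 \sqrt{10} + \left(4 - 2 i \sqrt{8079}\right) = 8 \sqrt{10} + \left(4 - 2 i \sqrt{8079}\right) = 4 + 8 \sqrt{10} - 2 i \sqrt{8079}$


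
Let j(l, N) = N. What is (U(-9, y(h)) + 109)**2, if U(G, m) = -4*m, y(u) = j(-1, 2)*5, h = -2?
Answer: 4761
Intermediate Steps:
y(u) = 10 (y(u) = 2*5 = 10)
(U(-9, y(h)) + 109)**2 = (-4*10 + 109)**2 = (-40 + 109)**2 = 69**2 = 4761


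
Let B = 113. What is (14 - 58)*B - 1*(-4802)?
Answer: -170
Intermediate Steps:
(14 - 58)*B - 1*(-4802) = (14 - 58)*113 - 1*(-4802) = -44*113 + 4802 = -4972 + 4802 = -170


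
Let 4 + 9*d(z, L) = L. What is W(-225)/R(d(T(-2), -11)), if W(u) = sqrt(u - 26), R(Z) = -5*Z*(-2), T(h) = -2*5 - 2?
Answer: -3*I*sqrt(251)/50 ≈ -0.95058*I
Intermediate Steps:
T(h) = -12 (T(h) = -10 - 2 = -12)
d(z, L) = -4/9 + L/9
R(Z) = 10*Z
W(u) = sqrt(-26 + u)
W(-225)/R(d(T(-2), -11)) = sqrt(-26 - 225)/((10*(-4/9 + (1/9)*(-11)))) = sqrt(-251)/((10*(-4/9 - 11/9))) = (I*sqrt(251))/((10*(-5/3))) = (I*sqrt(251))/(-50/3) = (I*sqrt(251))*(-3/50) = -3*I*sqrt(251)/50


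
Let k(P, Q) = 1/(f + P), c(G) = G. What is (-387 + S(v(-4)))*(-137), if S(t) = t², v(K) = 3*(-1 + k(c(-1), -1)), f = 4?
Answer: 52471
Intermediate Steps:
k(P, Q) = 1/(4 + P)
v(K) = -2 (v(K) = 3*(-1 + 1/(4 - 1)) = 3*(-1 + 1/3) = 3*(-1 + ⅓) = 3*(-⅔) = -2)
(-387 + S(v(-4)))*(-137) = (-387 + (-2)²)*(-137) = (-387 + 4)*(-137) = -383*(-137) = 52471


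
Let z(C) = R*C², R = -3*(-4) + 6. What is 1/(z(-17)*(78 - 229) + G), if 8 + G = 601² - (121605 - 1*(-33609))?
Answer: -1/579523 ≈ -1.7256e-6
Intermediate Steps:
R = 18 (R = 12 + 6 = 18)
z(C) = 18*C²
G = 205979 (G = -8 + (601² - (121605 - 1*(-33609))) = -8 + (361201 - (121605 + 33609)) = -8 + (361201 - 1*155214) = -8 + (361201 - 155214) = -8 + 205987 = 205979)
1/(z(-17)*(78 - 229) + G) = 1/((18*(-17)²)*(78 - 229) + 205979) = 1/((18*289)*(-151) + 205979) = 1/(5202*(-151) + 205979) = 1/(-785502 + 205979) = 1/(-579523) = -1/579523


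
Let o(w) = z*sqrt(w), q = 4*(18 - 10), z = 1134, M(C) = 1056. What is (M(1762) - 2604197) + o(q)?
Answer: -2603141 + 4536*sqrt(2) ≈ -2.5967e+6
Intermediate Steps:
q = 32 (q = 4*8 = 32)
o(w) = 1134*sqrt(w)
(M(1762) - 2604197) + o(q) = (1056 - 2604197) + 1134*sqrt(32) = -2603141 + 1134*(4*sqrt(2)) = -2603141 + 4536*sqrt(2)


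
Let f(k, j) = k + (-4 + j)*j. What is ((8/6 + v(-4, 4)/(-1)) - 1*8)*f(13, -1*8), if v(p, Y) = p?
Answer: -872/3 ≈ -290.67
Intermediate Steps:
f(k, j) = k + j*(-4 + j)
((8/6 + v(-4, 4)/(-1)) - 1*8)*f(13, -1*8) = ((8/6 - 4/(-1)) - 1*8)*(13 + (-1*8)² - (-4)*8) = ((8*(⅙) - 4*(-1)) - 8)*(13 + (-8)² - 4*(-8)) = ((4/3 + 4) - 8)*(13 + 64 + 32) = (16/3 - 8)*109 = -8/3*109 = -872/3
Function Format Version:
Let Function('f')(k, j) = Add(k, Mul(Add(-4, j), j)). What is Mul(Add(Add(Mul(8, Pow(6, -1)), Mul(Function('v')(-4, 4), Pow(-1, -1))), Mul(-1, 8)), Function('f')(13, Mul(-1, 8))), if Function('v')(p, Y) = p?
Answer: Rational(-872, 3) ≈ -290.67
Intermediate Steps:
Function('f')(k, j) = Add(k, Mul(j, Add(-4, j)))
Mul(Add(Add(Mul(8, Pow(6, -1)), Mul(Function('v')(-4, 4), Pow(-1, -1))), Mul(-1, 8)), Function('f')(13, Mul(-1, 8))) = Mul(Add(Add(Mul(8, Pow(6, -1)), Mul(-4, Pow(-1, -1))), Mul(-1, 8)), Add(13, Pow(Mul(-1, 8), 2), Mul(-4, Mul(-1, 8)))) = Mul(Add(Add(Mul(8, Rational(1, 6)), Mul(-4, -1)), -8), Add(13, Pow(-8, 2), Mul(-4, -8))) = Mul(Add(Add(Rational(4, 3), 4), -8), Add(13, 64, 32)) = Mul(Add(Rational(16, 3), -8), 109) = Mul(Rational(-8, 3), 109) = Rational(-872, 3)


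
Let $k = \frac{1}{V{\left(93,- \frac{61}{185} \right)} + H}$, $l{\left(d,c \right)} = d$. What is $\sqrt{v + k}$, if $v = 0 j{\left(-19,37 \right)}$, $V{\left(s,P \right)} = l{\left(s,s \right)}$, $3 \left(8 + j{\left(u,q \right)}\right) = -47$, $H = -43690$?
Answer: $\frac{i \sqrt{43597}}{43597} \approx 0.0047893 i$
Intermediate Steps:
$j{\left(u,q \right)} = - \frac{71}{3}$ ($j{\left(u,q \right)} = -8 + \frac{1}{3} \left(-47\right) = -8 - \frac{47}{3} = - \frac{71}{3}$)
$V{\left(s,P \right)} = s$
$k = - \frac{1}{43597}$ ($k = \frac{1}{93 - 43690} = \frac{1}{-43597} = - \frac{1}{43597} \approx -2.2937 \cdot 10^{-5}$)
$v = 0$ ($v = 0 \left(- \frac{71}{3}\right) = 0$)
$\sqrt{v + k} = \sqrt{0 - \frac{1}{43597}} = \sqrt{- \frac{1}{43597}} = \frac{i \sqrt{43597}}{43597}$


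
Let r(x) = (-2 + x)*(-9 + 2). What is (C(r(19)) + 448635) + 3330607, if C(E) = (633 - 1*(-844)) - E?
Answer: 3780838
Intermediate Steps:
r(x) = 14 - 7*x (r(x) = (-2 + x)*(-7) = 14 - 7*x)
C(E) = 1477 - E (C(E) = (633 + 844) - E = 1477 - E)
(C(r(19)) + 448635) + 3330607 = ((1477 - (14 - 7*19)) + 448635) + 3330607 = ((1477 - (14 - 133)) + 448635) + 3330607 = ((1477 - 1*(-119)) + 448635) + 3330607 = ((1477 + 119) + 448635) + 3330607 = (1596 + 448635) + 3330607 = 450231 + 3330607 = 3780838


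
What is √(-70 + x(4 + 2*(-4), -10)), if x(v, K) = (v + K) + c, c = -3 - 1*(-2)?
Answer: I*√85 ≈ 9.2195*I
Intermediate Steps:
c = -1 (c = -3 + 2 = -1)
x(v, K) = -1 + K + v (x(v, K) = (v + K) - 1 = (K + v) - 1 = -1 + K + v)
√(-70 + x(4 + 2*(-4), -10)) = √(-70 + (-1 - 10 + (4 + 2*(-4)))) = √(-70 + (-1 - 10 + (4 - 8))) = √(-70 + (-1 - 10 - 4)) = √(-70 - 15) = √(-85) = I*√85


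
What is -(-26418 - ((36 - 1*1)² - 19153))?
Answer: 8490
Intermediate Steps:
-(-26418 - ((36 - 1*1)² - 19153)) = -(-26418 - ((36 - 1)² - 19153)) = -(-26418 - (35² - 19153)) = -(-26418 - (1225 - 19153)) = -(-26418 - 1*(-17928)) = -(-26418 + 17928) = -1*(-8490) = 8490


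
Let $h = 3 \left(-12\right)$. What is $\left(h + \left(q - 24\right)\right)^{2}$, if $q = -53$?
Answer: $12769$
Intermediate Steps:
$h = -36$
$\left(h + \left(q - 24\right)\right)^{2} = \left(-36 - 77\right)^{2} = \left(-113\right)^{2} = 12769$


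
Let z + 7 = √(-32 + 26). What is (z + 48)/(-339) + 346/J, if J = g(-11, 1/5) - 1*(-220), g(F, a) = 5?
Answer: 36023/25425 - I*√6/339 ≈ 1.4168 - 0.0072256*I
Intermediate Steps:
z = -7 + I*√6 (z = -7 + √(-32 + 26) = -7 + √(-6) = -7 + I*√6 ≈ -7.0 + 2.4495*I)
J = 225 (J = 5 - 1*(-220) = 5 + 220 = 225)
(z + 48)/(-339) + 346/J = ((-7 + I*√6) + 48)/(-339) + 346/225 = (41 + I*√6)*(-1/339) + 346*(1/225) = (-41/339 - I*√6/339) + 346/225 = 36023/25425 - I*√6/339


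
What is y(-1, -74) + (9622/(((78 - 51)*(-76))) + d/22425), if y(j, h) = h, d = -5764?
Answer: -605465413/7669350 ≈ -78.946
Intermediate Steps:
y(-1, -74) + (9622/(((78 - 51)*(-76))) + d/22425) = -74 + (9622/(((78 - 51)*(-76))) - 5764/22425) = -74 + (9622/((27*(-76))) - 5764*1/22425) = -74 + (9622/(-2052) - 5764/22425) = -74 + (9622*(-1/2052) - 5764/22425) = -74 + (-4811/1026 - 5764/22425) = -74 - 37933513/7669350 = -605465413/7669350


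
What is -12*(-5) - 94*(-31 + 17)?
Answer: 1376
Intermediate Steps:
-12*(-5) - 94*(-31 + 17) = 60 - 94*(-14) = 60 + 1316 = 1376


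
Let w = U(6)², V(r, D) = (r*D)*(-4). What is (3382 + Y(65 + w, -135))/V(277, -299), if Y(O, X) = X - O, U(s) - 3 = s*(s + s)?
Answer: -2443/331292 ≈ -0.0073742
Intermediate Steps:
V(r, D) = -4*D*r (V(r, D) = (D*r)*(-4) = -4*D*r)
U(s) = 3 + 2*s² (U(s) = 3 + s*(s + s) = 3 + s*(2*s) = 3 + 2*s²)
w = 5625 (w = (3 + 2*6²)² = (3 + 2*36)² = (3 + 72)² = 75² = 5625)
(3382 + Y(65 + w, -135))/V(277, -299) = (3382 + (-135 - (65 + 5625)))/((-4*(-299)*277)) = (3382 + (-135 - 1*5690))/331292 = (3382 + (-135 - 5690))*(1/331292) = (3382 - 5825)*(1/331292) = -2443*1/331292 = -2443/331292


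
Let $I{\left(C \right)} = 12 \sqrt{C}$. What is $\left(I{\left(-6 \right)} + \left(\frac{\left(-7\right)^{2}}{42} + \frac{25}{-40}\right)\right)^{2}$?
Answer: $- \frac{497495}{576} + 13 i \sqrt{6} \approx -863.71 + 31.843 i$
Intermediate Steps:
$\left(I{\left(-6 \right)} + \left(\frac{\left(-7\right)^{2}}{42} + \frac{25}{-40}\right)\right)^{2} = \left(12 \sqrt{-6} + \left(\frac{\left(-7\right)^{2}}{42} + \frac{25}{-40}\right)\right)^{2} = \left(12 i \sqrt{6} + \left(49 \cdot \frac{1}{42} + 25 \left(- \frac{1}{40}\right)\right)\right)^{2} = \left(12 i \sqrt{6} + \left(\frac{7}{6} - \frac{5}{8}\right)\right)^{2} = \left(12 i \sqrt{6} + \frac{13}{24}\right)^{2} = \left(\frac{13}{24} + 12 i \sqrt{6}\right)^{2}$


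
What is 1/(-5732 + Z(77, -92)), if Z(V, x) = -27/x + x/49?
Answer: -4508/25846997 ≈ -0.00017441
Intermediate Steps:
Z(V, x) = -27/x + x/49 (Z(V, x) = -27/x + x*(1/49) = -27/x + x/49)
1/(-5732 + Z(77, -92)) = 1/(-5732 + (-27/(-92) + (1/49)*(-92))) = 1/(-5732 + (-27*(-1/92) - 92/49)) = 1/(-5732 + (27/92 - 92/49)) = 1/(-5732 - 7141/4508) = 1/(-25846997/4508) = -4508/25846997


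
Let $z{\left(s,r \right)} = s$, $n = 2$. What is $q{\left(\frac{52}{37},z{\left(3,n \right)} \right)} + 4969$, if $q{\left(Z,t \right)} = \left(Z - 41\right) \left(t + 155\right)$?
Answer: $- \frac{47617}{37} \approx -1286.9$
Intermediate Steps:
$q{\left(Z,t \right)} = \left(-41 + Z\right) \left(155 + t\right)$
$q{\left(\frac{52}{37},z{\left(3,n \right)} \right)} + 4969 = \left(-6355 - 123 + 155 \cdot \frac{52}{37} + \frac{52}{37} \cdot 3\right) + 4969 = \left(-6355 - 123 + \frac{8060}{37} + \frac{156}{37}\right) + 4969 = - \frac{231470}{37} + 4969 = - \frac{47617}{37}$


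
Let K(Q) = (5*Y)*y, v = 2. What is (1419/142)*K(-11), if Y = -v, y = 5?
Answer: -35475/71 ≈ -499.65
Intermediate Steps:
Y = -2 (Y = -1*2 = -2)
K(Q) = -50 (K(Q) = (5*(-2))*5 = -10*5 = -50)
(1419/142)*K(-11) = (1419/142)*(-50) = -35475/71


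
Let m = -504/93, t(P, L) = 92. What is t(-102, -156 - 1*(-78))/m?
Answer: -713/42 ≈ -16.976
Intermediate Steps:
m = -168/31 (m = (1/93)*(-504) = -168/31 ≈ -5.4194)
t(-102, -156 - 1*(-78))/m = 92/(-168/31) = 92*(-31/168) = -713/42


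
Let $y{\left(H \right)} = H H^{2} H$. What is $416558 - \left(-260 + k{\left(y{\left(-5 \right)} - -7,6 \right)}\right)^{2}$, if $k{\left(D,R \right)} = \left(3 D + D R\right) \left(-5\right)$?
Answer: $-823273442$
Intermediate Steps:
$y{\left(H \right)} = H^{4}$ ($y{\left(H \right)} = H^{3} H = H^{4}$)
$k{\left(D,R \right)} = - 15 D - 5 D R$
$416558 - \left(-260 + k{\left(y{\left(-5 \right)} - -7,6 \right)}\right)^{2} = 416558 - \left(-260 - 5 \left(\left(-5\right)^{4} - -7\right) \left(3 + 6\right)\right)^{2} = 416558 - \left(-260 - 5 \left(625 + 7\right) 9\right)^{2} = 416558 - \left(-260 - 3160 \cdot 9\right)^{2} = 416558 - \left(-260 - 28440\right)^{2} = 416558 - \left(-28700\right)^{2} = 416558 - 823690000 = -823273442$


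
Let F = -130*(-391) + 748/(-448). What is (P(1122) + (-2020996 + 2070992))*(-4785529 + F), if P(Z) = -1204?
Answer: -3234217211025/14 ≈ -2.3102e+11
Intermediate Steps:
F = 5692773/112 (F = 50830 + 748*(-1/448) = 50830 - 187/112 = 5692773/112 ≈ 50828.)
(P(1122) + (-2020996 + 2070992))*(-4785529 + F) = (-1204 + (-2020996 + 2070992))*(-4785529 + 5692773/112) = (-1204 + 49996)*(-530286475/112) = 48792*(-530286475/112) = -3234217211025/14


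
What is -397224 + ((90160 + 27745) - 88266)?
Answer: -367585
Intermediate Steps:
-397224 + ((90160 + 27745) - 88266) = -397224 + (117905 - 88266) = -397224 + 29639 = -367585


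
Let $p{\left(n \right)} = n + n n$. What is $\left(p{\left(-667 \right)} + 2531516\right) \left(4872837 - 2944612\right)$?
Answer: $5737892405050$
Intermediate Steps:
$p{\left(n \right)} = n + n^{2}$
$\left(p{\left(-667 \right)} + 2531516\right) \left(4872837 - 2944612\right) = \left(- 667 \left(1 - 667\right) + 2531516\right) \left(4872837 - 2944612\right) = \left(\left(-667\right) \left(-666\right) + 2531516\right) 1928225 = \left(444222 + 2531516\right) 1928225 = 2975738 \cdot 1928225 = 5737892405050$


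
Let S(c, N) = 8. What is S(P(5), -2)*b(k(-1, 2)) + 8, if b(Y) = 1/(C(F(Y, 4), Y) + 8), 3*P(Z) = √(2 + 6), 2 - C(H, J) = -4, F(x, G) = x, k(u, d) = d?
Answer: 60/7 ≈ 8.5714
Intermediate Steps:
C(H, J) = 6 (C(H, J) = 2 - 1*(-4) = 2 + 4 = 6)
P(Z) = 2*√2/3 (P(Z) = √(2 + 6)/3 = √8/3 = (2*√2)/3 = 2*√2/3)
b(Y) = 1/14 (b(Y) = 1/(6 + 8) = 1/14)
S(P(5), -2)*b(k(-1, 2)) + 8 = 8*(1/14) + 8 = 4/7 + 8 = 60/7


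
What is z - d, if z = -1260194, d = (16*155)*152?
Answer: -1637154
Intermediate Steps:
d = 376960 (d = 2480*152 = 376960)
z - d = -1260194 - 1*376960 = -1260194 - 376960 = -1637154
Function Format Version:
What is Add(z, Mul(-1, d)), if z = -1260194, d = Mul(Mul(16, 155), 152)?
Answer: -1637154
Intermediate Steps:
d = 376960 (d = Mul(2480, 152) = 376960)
Add(z, Mul(-1, d)) = Add(-1260194, Mul(-1, 376960)) = Add(-1260194, -376960) = -1637154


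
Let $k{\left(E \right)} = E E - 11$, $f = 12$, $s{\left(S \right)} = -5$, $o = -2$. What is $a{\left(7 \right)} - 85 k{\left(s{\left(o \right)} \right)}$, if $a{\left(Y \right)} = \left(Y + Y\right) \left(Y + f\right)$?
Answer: $-924$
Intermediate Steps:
$a{\left(Y \right)} = 2 Y \left(12 + Y\right)$ ($a{\left(Y \right)} = \left(Y + Y\right) \left(Y + 12\right) = 2 Y \left(12 + Y\right)$)
$k{\left(E \right)} = -11 + E^{2}$ ($k{\left(E \right)} = E^{2} - 11 = -11 + E^{2}$)
$a{\left(7 \right)} - 85 k{\left(s{\left(o \right)} \right)} = 2 \cdot 7 \left(12 + 7\right) - 85 \left(-11 + \left(-5\right)^{2}\right) = 2 \cdot 7 \cdot 19 - 85 \left(-11 + 25\right) = 266 - 1190 = -924$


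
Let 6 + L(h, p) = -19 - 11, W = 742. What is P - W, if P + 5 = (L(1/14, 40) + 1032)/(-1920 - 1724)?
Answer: -680766/911 ≈ -747.27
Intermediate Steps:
L(h, p) = -36 (L(h, p) = -6 + (-19 - 11) = -6 - 30 = -36)
P = -4804/911 (P = -5 + (-36 + 1032)/(-1920 - 1724) = -5 + 996/(-3644) = -5 + 996*(-1/3644) = -5 - 249/911 = -4804/911 ≈ -5.2733)
P - W = -4804/911 - 1*742 = -4804/911 - 742 = -680766/911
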